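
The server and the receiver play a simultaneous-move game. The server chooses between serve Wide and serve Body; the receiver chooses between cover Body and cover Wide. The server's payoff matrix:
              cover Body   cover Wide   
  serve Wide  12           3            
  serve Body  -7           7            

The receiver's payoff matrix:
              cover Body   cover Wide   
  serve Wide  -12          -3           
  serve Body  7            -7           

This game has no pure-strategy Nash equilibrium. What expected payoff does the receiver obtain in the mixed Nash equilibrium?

In a mixed equilibrium the receiver is indifferent between cover Body and cover Wide; this condition fixes p.
  the receiver's payoff to cover Body: p·(-12) + (1−p)·7 = -19p + 7
  the receiver's payoff to cover Wide: p·(-3) + (1−p)·(-7) = 4p - 7
  -19p + 7 = 4p - 7  ⇒  -23p = -14  ⇒  p = 14/23.
At equilibrium the receiver is indifferent across columns, so the receiver's payoff equals the payoff from cover Body: (14/23)·(-12) + (9/23)·7 = -105/23.

-105/23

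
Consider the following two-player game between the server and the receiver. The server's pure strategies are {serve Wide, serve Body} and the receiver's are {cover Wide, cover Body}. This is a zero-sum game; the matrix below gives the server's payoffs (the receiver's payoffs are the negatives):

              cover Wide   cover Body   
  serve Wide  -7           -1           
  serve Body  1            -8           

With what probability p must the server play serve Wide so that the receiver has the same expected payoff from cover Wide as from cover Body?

For the receiver to be willing to mix, the receiver must be indifferent between cover Wide and cover Body, which pins down the server's mix.
  the receiver's expected payoff from cover Wide: p·7 + (1−p)·(-1) = 8p - 1
  the receiver's expected payoff from cover Body: p·1 + (1−p)·8 = -7p + 8
  8p - 1 = -7p + 8  ⇒  15p = 9  ⇒  p = 3/5.

p = 3/5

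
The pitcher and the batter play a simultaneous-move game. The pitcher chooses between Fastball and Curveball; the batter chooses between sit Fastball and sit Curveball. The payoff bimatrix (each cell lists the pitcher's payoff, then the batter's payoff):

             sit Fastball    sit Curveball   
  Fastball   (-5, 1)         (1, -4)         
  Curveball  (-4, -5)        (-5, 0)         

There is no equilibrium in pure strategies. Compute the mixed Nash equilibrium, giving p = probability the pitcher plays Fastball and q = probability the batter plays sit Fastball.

In a mixed equilibrium the batter is indifferent between sit Fastball and sit Curveball; this condition fixes p.
  the batter's expected payoff from sit Fastball: p·1 + (1−p)·(-5) = 6p - 5
  the batter's expected payoff from sit Curveball: p·(-4) + (1−p)·0 = -4p
  6p - 5 = -4p  ⇒  10p = 5  ⇒  p = 1/2.
Set the pitcher's expected payoff from Fastball equal to that from Curveball:
  the pitcher's expected payoff from Fastball: q·(-5) + (1−q)·1 = -6q + 1
  the pitcher's expected payoff from Curveball: q·(-4) + (1−q)·(-5) = q - 5
  -6q + 1 = q - 5  ⇒  -7q = -6  ⇒  q = 6/7.

p = 1/2, q = 6/7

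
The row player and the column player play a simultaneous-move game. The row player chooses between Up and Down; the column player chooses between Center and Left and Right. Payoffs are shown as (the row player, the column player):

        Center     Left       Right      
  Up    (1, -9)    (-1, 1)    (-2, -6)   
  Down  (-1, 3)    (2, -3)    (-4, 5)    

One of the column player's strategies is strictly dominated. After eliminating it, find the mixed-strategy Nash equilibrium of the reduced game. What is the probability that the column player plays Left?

q = 2/5

The column player's strategy Center is strictly dominated by Right: -6 > -9 and 5 > 3. Eliminate Center.
The column player's mix must leave the row player indifferent between Up and Down.
  the row player's expected payoff from Up: q·(-1) + (1−q)·(-2) = q - 2
  the row player's expected payoff from Down: q·2 + (1−q)·(-4) = 6q - 4
  q - 2 = 6q - 4  ⇒  -5q = -2  ⇒  q = 2/5.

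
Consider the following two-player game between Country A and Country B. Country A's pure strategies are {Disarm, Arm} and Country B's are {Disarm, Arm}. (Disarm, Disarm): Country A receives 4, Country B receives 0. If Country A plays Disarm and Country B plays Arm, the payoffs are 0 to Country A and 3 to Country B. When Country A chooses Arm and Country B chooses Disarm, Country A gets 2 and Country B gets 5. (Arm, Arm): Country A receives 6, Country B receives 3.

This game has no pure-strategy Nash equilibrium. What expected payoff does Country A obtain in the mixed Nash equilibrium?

3

In a mixed equilibrium Country A is indifferent between Disarm and Arm; this condition fixes q.
  Country A's payoff to Disarm: q·4 + (1−q)·0 = 4q
  Country A's payoff to Arm: q·2 + (1−q)·6 = -4q + 6
  4q = -4q + 6  ⇒  8q = 6  ⇒  q = 3/4.
At equilibrium Country A is indifferent across rows, so Country A's payoff equals the payoff from Disarm: (3/4)·4 + (1/4)·0 = 3.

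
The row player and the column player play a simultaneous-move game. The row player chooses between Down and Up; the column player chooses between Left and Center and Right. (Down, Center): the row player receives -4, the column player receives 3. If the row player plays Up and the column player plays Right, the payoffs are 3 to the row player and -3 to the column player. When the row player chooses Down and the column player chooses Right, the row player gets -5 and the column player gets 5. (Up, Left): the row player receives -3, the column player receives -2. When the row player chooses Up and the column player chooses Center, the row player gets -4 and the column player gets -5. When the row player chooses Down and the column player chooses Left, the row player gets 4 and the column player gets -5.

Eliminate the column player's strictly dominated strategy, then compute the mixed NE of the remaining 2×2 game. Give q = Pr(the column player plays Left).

q = 8/15

The column player's strategy Center is strictly dominated by Right: 5 > 3 and -3 > -5. Eliminate Center.
For the row player to be willing to mix, the row player must be indifferent between Down and Up, which pins down the column player's mix.
  the row player's payoff to Down: q·4 + (1−q)·(-5) = 9q - 5
  the row player's payoff to Up: q·(-3) + (1−q)·3 = -6q + 3
  9q - 5 = -6q + 3  ⇒  15q = 8  ⇒  q = 8/15.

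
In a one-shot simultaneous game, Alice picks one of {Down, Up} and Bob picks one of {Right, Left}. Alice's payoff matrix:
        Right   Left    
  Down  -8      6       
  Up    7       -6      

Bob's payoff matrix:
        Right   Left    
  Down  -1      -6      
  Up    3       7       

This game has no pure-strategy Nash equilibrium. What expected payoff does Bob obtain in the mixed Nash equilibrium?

11/9

Alice's mix must leave Bob indifferent between Right and Left.
  Bob's payoff from Right: p·(-1) + (1−p)·3 = -4p + 3
  Bob's payoff from Left: p·(-6) + (1−p)·7 = -13p + 7
  -4p + 3 = -13p + 7  ⇒  9p = 4  ⇒  p = 4/9.
At equilibrium Bob is indifferent across columns, so Bob's payoff equals the payoff from Right: (4/9)·(-1) + (5/9)·3 = 11/9.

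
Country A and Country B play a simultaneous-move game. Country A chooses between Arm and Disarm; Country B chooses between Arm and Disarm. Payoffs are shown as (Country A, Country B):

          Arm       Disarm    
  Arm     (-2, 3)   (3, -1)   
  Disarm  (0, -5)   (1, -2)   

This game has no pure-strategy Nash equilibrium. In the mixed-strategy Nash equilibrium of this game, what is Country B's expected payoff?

-11/7

Country A's mix must leave Country B indifferent between Arm and Disarm.
  Country B's payoff to Arm: p·3 + (1−p)·(-5) = 8p - 5
  Country B's payoff to Disarm: p·(-1) + (1−p)·(-2) = p - 2
  8p - 5 = p - 2  ⇒  7p = 3  ⇒  p = 3/7.
At equilibrium Country B is indifferent across columns, so Country B's payoff equals the payoff from Arm: (3/7)·3 + (4/7)·(-5) = -11/7.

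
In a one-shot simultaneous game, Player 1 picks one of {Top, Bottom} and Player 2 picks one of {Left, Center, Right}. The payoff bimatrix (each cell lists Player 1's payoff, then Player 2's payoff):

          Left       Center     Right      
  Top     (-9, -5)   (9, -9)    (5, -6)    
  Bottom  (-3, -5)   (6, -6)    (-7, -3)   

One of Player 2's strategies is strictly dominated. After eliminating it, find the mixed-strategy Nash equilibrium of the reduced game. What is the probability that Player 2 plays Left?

q = 2/3

Player 2's strategy Center is strictly dominated by Right: -6 > -9 and -3 > -6. Eliminate Center.
In a mixed equilibrium Player 1 is indifferent between Top and Bottom; this condition fixes q.
  Player 1's payoff to Top: q·(-9) + (1−q)·5 = -14q + 5
  Player 1's payoff to Bottom: q·(-3) + (1−q)·(-7) = 4q - 7
  -14q + 5 = 4q - 7  ⇒  -18q = -12  ⇒  q = 2/3.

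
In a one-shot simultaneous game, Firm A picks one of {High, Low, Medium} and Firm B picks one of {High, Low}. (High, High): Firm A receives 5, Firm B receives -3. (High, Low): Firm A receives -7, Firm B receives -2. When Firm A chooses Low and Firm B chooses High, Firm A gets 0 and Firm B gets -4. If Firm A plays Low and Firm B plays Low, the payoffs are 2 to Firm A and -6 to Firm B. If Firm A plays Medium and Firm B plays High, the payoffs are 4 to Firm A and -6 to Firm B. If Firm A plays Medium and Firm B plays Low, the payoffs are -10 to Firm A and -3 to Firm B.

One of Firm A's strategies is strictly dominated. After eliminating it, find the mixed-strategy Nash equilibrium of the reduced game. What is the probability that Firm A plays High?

Firm A's strategy Medium is strictly dominated by High: 5 > 4 and -7 > -10. Eliminate Medium.
In a mixed equilibrium Firm B is indifferent between High and Low; this condition fixes p.
  Firm B's payoff from High: p·(-3) + (1−p)·(-4) = p - 4
  Firm B's payoff from Low: p·(-2) + (1−p)·(-6) = 4p - 6
  p - 4 = 4p - 6  ⇒  -3p = -2  ⇒  p = 2/3.

p = 2/3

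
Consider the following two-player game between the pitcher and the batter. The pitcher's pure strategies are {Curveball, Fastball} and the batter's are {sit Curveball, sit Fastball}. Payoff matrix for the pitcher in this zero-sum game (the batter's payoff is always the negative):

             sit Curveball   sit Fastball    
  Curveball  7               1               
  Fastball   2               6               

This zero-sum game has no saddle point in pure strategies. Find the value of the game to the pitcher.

v = 4

The batter's mix must leave the pitcher indifferent between Curveball and Fastball.
  the pitcher's expected payoff from Curveball: q·7 + (1−q)·1 = 6q + 1
  the pitcher's expected payoff from Fastball: q·2 + (1−q)·6 = -4q + 6
  6q + 1 = -4q + 6  ⇒  10q = 5  ⇒  q = 1/2.
The value is the pitcher's expected payoff against this mix (using Curveball): (1/2)·7 + (1/2)·1 = 4.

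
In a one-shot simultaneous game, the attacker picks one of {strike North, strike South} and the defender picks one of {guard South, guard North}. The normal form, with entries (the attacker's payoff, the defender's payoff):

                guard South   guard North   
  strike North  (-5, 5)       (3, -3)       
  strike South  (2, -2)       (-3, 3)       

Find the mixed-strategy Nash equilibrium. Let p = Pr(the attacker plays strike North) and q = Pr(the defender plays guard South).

In a mixed equilibrium the defender is indifferent between guard South and guard North; this condition fixes p.
  the defender's expected payoff from guard South: p·5 + (1−p)·(-2) = 7p - 2
  the defender's expected payoff from guard North: p·(-3) + (1−p)·3 = -6p + 3
  7p - 2 = -6p + 3  ⇒  13p = 5  ⇒  p = 5/13.
The attacker's indifference between strike North and strike South determines the defender's mixing probability q:
  the attacker's payoff from strike North: q·(-5) + (1−q)·3 = -8q + 3
  the attacker's payoff from strike South: q·2 + (1−q)·(-3) = 5q - 3
  -8q + 3 = 5q - 3  ⇒  -13q = -6  ⇒  q = 6/13.

p = 5/13, q = 6/13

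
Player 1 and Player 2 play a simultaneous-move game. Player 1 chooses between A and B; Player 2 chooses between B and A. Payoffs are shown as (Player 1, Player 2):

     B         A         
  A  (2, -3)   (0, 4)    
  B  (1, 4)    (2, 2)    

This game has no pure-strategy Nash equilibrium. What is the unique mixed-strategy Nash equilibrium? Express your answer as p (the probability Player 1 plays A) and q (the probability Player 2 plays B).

Set Player 2's expected payoff from B equal to that from A:
  Player 2's payoff from B: p·(-3) + (1−p)·4 = -7p + 4
  Player 2's payoff from A: p·4 + (1−p)·2 = 2p + 2
  -7p + 4 = 2p + 2  ⇒  -9p = -2  ⇒  p = 2/9.
Player 1's indifference between A and B determines Player 2's mixing probability q:
  Player 1's expected payoff from A: q·2 + (1−q)·0 = 2q
  Player 1's expected payoff from B: q·1 + (1−q)·2 = -q + 2
  2q = -q + 2  ⇒  3q = 2  ⇒  q = 2/3.

p = 2/9, q = 2/3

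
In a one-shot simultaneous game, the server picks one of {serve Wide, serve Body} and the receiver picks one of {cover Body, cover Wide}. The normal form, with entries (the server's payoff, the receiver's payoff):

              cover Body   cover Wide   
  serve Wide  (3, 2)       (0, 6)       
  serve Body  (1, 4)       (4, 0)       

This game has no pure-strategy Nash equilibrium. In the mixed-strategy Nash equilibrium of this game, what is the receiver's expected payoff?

The receiver's indifference between cover Body and cover Wide determines the server's mixing probability p:
  the receiver's expected payoff from cover Body: p·2 + (1−p)·4 = -2p + 4
  the receiver's expected payoff from cover Wide: p·6 + (1−p)·0 = 6p
  -2p + 4 = 6p  ⇒  -8p = -4  ⇒  p = 1/2.
At equilibrium the receiver is indifferent across columns, so the receiver's payoff equals the payoff from cover Body: (1/2)·2 + (1/2)·4 = 3.

3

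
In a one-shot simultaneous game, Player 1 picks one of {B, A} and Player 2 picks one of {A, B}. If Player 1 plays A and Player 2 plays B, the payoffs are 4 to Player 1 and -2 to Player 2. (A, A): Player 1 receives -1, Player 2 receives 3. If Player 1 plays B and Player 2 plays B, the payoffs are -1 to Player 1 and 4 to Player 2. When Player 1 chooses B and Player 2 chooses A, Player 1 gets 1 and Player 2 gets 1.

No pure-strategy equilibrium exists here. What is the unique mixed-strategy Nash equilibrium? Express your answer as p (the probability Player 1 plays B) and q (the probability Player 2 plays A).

p = 5/8, q = 5/7

Set Player 2's expected payoff from A equal to that from B:
  Player 2's expected payoff from A: p·1 + (1−p)·3 = -2p + 3
  Player 2's expected payoff from B: p·4 + (1−p)·(-2) = 6p - 2
  -2p + 3 = 6p - 2  ⇒  -8p = -5  ⇒  p = 5/8.
In a mixed equilibrium Player 1 is indifferent between B and A; this condition fixes q.
  Player 1's expected payoff from B: q·1 + (1−q)·(-1) = 2q - 1
  Player 1's expected payoff from A: q·(-1) + (1−q)·4 = -5q + 4
  2q - 1 = -5q + 4  ⇒  7q = 5  ⇒  q = 5/7.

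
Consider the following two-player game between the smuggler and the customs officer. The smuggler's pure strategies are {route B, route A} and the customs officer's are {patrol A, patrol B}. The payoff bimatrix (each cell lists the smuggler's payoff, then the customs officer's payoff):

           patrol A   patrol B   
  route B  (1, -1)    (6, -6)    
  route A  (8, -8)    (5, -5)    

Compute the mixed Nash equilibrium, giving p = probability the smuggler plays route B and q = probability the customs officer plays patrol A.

For the customs officer to be willing to mix, the customs officer must be indifferent between patrol A and patrol B, which pins down the smuggler's mix.
  the customs officer's expected payoff from patrol A: p·(-1) + (1−p)·(-8) = 7p - 8
  the customs officer's expected payoff from patrol B: p·(-6) + (1−p)·(-5) = -p - 5
  7p - 8 = -p - 5  ⇒  8p = 3  ⇒  p = 3/8.
For the smuggler to be willing to mix, the smuggler must be indifferent between route B and route A, which pins down the customs officer's mix.
  the smuggler's payoff from route B: q·1 + (1−q)·6 = -5q + 6
  the smuggler's payoff from route A: q·8 + (1−q)·5 = 3q + 5
  -5q + 6 = 3q + 5  ⇒  -8q = -1  ⇒  q = 1/8.

p = 3/8, q = 1/8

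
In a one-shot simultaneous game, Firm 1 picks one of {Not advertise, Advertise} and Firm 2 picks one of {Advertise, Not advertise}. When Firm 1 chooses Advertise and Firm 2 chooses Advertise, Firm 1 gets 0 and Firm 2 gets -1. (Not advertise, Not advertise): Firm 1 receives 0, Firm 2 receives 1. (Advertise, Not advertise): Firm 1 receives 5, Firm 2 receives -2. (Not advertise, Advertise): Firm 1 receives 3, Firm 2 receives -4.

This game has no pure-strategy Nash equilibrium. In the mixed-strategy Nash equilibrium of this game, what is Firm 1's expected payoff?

For Firm 1 to be willing to mix, Firm 1 must be indifferent between Not advertise and Advertise, which pins down Firm 2's mix.
  Firm 1's expected payoff from Not advertise: q·3 + (1−q)·0 = 3q
  Firm 1's expected payoff from Advertise: q·0 + (1−q)·5 = -5q + 5
  3q = -5q + 5  ⇒  8q = 5  ⇒  q = 5/8.
At equilibrium Firm 1 is indifferent across rows, so Firm 1's payoff equals the payoff from Not advertise: (5/8)·3 + (3/8)·0 = 15/8.

15/8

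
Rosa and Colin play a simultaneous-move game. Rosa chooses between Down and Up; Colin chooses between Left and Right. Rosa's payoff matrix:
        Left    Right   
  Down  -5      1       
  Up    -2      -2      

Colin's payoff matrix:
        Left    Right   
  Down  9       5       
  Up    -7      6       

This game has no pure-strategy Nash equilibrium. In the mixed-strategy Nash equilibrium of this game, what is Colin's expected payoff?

89/17

Colin's indifference between Left and Right determines Rosa's mixing probability p:
  Colin's payoff from Left: p·9 + (1−p)·(-7) = 16p - 7
  Colin's payoff from Right: p·5 + (1−p)·6 = -p + 6
  16p - 7 = -p + 6  ⇒  17p = 13  ⇒  p = 13/17.
At equilibrium Colin is indifferent across columns, so Colin's payoff equals the payoff from Left: (13/17)·9 + (4/17)·(-7) = 89/17.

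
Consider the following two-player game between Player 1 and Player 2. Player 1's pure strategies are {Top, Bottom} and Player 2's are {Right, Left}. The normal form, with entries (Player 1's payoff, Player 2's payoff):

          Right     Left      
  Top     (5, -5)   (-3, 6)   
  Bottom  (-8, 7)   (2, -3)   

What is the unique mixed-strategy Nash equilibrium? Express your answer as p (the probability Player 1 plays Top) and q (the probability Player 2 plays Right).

p = 10/21, q = 5/18

Player 2's indifference between Right and Left determines Player 1's mixing probability p:
  Player 2's payoff from Right: p·(-5) + (1−p)·7 = -12p + 7
  Player 2's payoff from Left: p·6 + (1−p)·(-3) = 9p - 3
  -12p + 7 = 9p - 3  ⇒  -21p = -10  ⇒  p = 10/21.
Player 2's mix must leave Player 1 indifferent between Top and Bottom.
  Player 1's payoff from Top: q·5 + (1−q)·(-3) = 8q - 3
  Player 1's payoff from Bottom: q·(-8) + (1−q)·2 = -10q + 2
  8q - 3 = -10q + 2  ⇒  18q = 5  ⇒  q = 5/18.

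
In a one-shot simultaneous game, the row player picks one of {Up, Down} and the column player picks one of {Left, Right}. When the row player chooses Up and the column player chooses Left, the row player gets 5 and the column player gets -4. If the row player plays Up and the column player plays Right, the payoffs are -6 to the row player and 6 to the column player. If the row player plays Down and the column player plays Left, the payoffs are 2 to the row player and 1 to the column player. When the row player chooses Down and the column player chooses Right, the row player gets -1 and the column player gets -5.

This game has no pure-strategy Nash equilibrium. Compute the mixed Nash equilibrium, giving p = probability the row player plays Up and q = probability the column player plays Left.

Set the column player's expected payoff from Left equal to that from Right:
  the column player's payoff to Left: p·(-4) + (1−p)·1 = -5p + 1
  the column player's payoff to Right: p·6 + (1−p)·(-5) = 11p - 5
  -5p + 1 = 11p - 5  ⇒  -16p = -6  ⇒  p = 3/8.
The column player's mix must leave the row player indifferent between Up and Down.
  the row player's payoff to Up: q·5 + (1−q)·(-6) = 11q - 6
  the row player's payoff to Down: q·2 + (1−q)·(-1) = 3q - 1
  11q - 6 = 3q - 1  ⇒  8q = 5  ⇒  q = 5/8.

p = 3/8, q = 5/8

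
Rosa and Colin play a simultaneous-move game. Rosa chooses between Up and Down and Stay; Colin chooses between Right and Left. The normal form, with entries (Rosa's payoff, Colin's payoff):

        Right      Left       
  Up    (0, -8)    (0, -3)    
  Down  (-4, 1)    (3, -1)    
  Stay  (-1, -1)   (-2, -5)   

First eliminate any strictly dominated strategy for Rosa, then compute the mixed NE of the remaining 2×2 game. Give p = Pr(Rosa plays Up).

Rosa's strategy Stay is strictly dominated by Up: 0 > -1 and 0 > -2. Eliminate Stay.
Set Colin's expected payoff from Right equal to that from Left:
  Colin's expected payoff from Right: p·(-8) + (1−p)·1 = -9p + 1
  Colin's expected payoff from Left: p·(-3) + (1−p)·(-1) = -2p - 1
  -9p + 1 = -2p - 1  ⇒  -7p = -2  ⇒  p = 2/7.

p = 2/7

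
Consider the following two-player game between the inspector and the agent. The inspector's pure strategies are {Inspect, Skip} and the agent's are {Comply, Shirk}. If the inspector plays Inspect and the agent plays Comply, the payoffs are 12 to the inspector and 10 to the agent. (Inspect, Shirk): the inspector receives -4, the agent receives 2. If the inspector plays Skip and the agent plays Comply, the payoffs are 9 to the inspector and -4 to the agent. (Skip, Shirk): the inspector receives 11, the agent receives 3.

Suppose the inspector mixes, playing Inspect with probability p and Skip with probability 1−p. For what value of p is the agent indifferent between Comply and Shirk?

p = 7/15

Set the agent's expected payoff from Comply equal to that from Shirk:
  the agent's payoff from Comply: p·10 + (1−p)·(-4) = 14p - 4
  the agent's payoff from Shirk: p·2 + (1−p)·3 = -p + 3
  14p - 4 = -p + 3  ⇒  15p = 7  ⇒  p = 7/15.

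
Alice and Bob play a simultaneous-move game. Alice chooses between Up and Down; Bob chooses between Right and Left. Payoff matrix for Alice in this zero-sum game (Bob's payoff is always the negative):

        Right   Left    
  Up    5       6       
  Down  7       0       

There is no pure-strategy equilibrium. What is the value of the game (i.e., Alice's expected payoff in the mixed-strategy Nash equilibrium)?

v = 21/4

Bob's mix must leave Alice indifferent between Up and Down.
  Alice's payoff to Up: q·5 + (1−q)·6 = -q + 6
  Alice's payoff to Down: q·7 + (1−q)·0 = 7q
  -q + 6 = 7q  ⇒  -8q = -6  ⇒  q = 3/4.
The value is Alice's expected payoff against this mix (using Up): (3/4)·5 + (1/4)·6 = 21/4.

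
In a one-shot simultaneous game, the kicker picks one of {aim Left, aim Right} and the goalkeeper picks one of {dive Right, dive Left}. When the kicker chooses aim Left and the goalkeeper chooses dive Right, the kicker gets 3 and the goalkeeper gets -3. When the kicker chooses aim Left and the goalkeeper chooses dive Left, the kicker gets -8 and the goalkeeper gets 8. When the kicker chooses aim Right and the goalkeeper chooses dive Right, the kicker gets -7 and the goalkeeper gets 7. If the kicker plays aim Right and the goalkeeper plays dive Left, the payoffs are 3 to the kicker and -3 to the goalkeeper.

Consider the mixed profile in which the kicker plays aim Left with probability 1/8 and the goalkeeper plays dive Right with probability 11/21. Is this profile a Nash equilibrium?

Given the kicker's mix p = 1/8, the goalkeeper's payoff from dive Right is 23/4 but from dive Left is -13/8. The goalkeeper strictly prefers dive Right, so the goalkeeper would not mix.
So the proposed profile is not a Nash equilibrium.

No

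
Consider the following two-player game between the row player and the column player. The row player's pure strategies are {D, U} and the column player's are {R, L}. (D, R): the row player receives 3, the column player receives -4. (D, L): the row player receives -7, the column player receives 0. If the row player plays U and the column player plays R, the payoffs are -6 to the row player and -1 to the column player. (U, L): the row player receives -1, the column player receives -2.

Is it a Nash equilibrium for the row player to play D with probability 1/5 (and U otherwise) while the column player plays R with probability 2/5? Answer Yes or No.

Yes

Check the column player's indifference given the row player's mix p = 1/5:
  payoff from R = -8/5; payoff from L = -8/5 — equal.
Check the row player's indifference given the column player's mix q = 2/5:
  payoff from D = -3; payoff from U = -3 — equal.
Both players are indifferent, so neither can profitably deviate.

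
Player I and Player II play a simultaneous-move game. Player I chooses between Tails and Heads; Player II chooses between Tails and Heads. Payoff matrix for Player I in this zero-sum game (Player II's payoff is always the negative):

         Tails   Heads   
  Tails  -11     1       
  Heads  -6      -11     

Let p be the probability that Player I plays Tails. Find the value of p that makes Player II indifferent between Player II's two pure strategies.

In a mixed equilibrium Player II is indifferent between Tails and Heads; this condition fixes p.
  Player II's payoff from Tails: p·11 + (1−p)·6 = 5p + 6
  Player II's payoff from Heads: p·(-1) + (1−p)·11 = -12p + 11
  5p + 6 = -12p + 11  ⇒  17p = 5  ⇒  p = 5/17.

p = 5/17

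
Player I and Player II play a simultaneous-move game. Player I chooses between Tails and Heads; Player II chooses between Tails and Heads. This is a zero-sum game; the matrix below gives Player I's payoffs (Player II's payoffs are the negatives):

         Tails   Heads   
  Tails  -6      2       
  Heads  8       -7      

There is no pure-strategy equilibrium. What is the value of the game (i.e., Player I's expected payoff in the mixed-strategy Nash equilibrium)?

v = -26/23

Set Player I's expected payoff from Tails equal to that from Heads:
  Player I's payoff from Tails: q·(-6) + (1−q)·2 = -8q + 2
  Player I's payoff from Heads: q·8 + (1−q)·(-7) = 15q - 7
  -8q + 2 = 15q - 7  ⇒  -23q = -9  ⇒  q = 9/23.
The value is Player I's expected payoff against this mix (using Tails): (9/23)·(-6) + (14/23)·2 = -26/23.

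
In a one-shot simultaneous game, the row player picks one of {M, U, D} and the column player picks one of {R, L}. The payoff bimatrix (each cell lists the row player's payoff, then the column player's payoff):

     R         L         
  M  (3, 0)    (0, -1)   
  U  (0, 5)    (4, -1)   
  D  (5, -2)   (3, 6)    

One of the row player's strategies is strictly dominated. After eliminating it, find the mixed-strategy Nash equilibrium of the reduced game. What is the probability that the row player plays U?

The row player's strategy M is strictly dominated by D: 5 > 3 and 3 > 0. Eliminate M.
For the column player to be willing to mix, the column player must be indifferent between R and L, which pins down the row player's mix.
  the column player's expected payoff from R: p·5 + (1−p)·(-2) = 7p - 2
  the column player's expected payoff from L: p·(-1) + (1−p)·6 = -7p + 6
  7p - 2 = -7p + 6  ⇒  14p = 8  ⇒  p = 4/7.

p = 4/7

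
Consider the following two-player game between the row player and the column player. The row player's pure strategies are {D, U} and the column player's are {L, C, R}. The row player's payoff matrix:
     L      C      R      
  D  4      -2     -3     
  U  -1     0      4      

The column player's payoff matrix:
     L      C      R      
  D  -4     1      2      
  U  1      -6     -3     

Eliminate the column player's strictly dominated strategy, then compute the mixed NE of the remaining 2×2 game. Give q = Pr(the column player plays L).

The column player's strategy C is strictly dominated by R: 2 > 1 and -3 > -6. Eliminate C.
Set the row player's expected payoff from D equal to that from U:
  the row player's payoff to D: q·4 + (1−q)·(-3) = 7q - 3
  the row player's payoff to U: q·(-1) + (1−q)·4 = -5q + 4
  7q - 3 = -5q + 4  ⇒  12q = 7  ⇒  q = 7/12.

q = 7/12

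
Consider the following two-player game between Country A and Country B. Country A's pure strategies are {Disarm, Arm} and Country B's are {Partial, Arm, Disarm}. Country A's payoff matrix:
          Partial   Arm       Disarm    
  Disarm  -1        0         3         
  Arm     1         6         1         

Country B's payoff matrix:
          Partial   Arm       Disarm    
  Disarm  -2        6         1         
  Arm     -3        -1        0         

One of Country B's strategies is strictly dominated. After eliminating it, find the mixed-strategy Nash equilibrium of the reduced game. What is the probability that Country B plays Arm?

q = 1/4

Country B's strategy Partial is strictly dominated by Disarm: 1 > -2 and 0 > -3. Eliminate Partial.
In a mixed equilibrium Country A is indifferent between Disarm and Arm; this condition fixes q.
  Country A's expected payoff from Disarm: q·0 + (1−q)·3 = -3q + 3
  Country A's expected payoff from Arm: q·6 + (1−q)·1 = 5q + 1
  -3q + 3 = 5q + 1  ⇒  -8q = -2  ⇒  q = 1/4.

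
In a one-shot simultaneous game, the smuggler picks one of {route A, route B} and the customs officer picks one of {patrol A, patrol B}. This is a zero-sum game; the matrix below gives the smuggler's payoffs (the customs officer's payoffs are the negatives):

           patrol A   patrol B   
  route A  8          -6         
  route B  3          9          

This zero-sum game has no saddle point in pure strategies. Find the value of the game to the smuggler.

In a mixed equilibrium the smuggler is indifferent between route A and route B; this condition fixes q.
  the smuggler's payoff to route A: q·8 + (1−q)·(-6) = 14q - 6
  the smuggler's payoff to route B: q·3 + (1−q)·9 = -6q + 9
  14q - 6 = -6q + 9  ⇒  20q = 15  ⇒  q = 3/4.
The value is the smuggler's expected payoff against this mix (using route A): (3/4)·8 + (1/4)·(-6) = 9/2.

v = 9/2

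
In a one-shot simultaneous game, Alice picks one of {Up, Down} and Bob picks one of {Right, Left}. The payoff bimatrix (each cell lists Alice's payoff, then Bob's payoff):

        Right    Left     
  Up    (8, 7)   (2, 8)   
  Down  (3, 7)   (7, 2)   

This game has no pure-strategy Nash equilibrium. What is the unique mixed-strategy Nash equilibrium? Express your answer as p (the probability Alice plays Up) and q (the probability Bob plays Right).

p = 5/6, q = 1/2

Alice's mix must leave Bob indifferent between Right and Left.
  Bob's payoff to Right: p·7 + (1−p)·7 = 7
  Bob's payoff to Left: p·8 + (1−p)·2 = 6p + 2
  7 = 6p + 2  ⇒  -6p = -5  ⇒  p = 5/6.
Alice's indifference between Up and Down determines Bob's mixing probability q:
  Alice's payoff to Up: q·8 + (1−q)·2 = 6q + 2
  Alice's payoff to Down: q·3 + (1−q)·7 = -4q + 7
  6q + 2 = -4q + 7  ⇒  10q = 5  ⇒  q = 1/2.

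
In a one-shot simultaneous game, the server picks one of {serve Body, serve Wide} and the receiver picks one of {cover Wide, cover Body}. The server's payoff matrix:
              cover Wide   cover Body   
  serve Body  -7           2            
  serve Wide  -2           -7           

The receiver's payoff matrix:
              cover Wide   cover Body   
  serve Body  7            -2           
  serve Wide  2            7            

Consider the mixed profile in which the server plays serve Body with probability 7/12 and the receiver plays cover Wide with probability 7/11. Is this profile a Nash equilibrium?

Given the server's mix p = 7/12, the receiver's payoff from cover Wide is 59/12 but from cover Body is 7/4. The receiver strictly prefers cover Wide, so the receiver would not mix.
So the proposed profile is not a Nash equilibrium.

No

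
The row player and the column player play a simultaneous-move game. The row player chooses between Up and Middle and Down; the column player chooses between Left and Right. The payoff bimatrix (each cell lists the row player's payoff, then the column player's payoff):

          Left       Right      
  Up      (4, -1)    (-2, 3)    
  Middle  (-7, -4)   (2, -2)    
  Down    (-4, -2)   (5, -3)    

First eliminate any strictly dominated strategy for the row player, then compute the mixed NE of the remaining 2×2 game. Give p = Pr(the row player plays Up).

p = 1/5

The row player's strategy Middle is strictly dominated by Down: -4 > -7 and 5 > 2. Eliminate Middle.
Set the column player's expected payoff from Left equal to that from Right:
  the column player's expected payoff from Left: p·(-1) + (1−p)·(-2) = p - 2
  the column player's expected payoff from Right: p·3 + (1−p)·(-3) = 6p - 3
  p - 2 = 6p - 3  ⇒  -5p = -1  ⇒  p = 1/5.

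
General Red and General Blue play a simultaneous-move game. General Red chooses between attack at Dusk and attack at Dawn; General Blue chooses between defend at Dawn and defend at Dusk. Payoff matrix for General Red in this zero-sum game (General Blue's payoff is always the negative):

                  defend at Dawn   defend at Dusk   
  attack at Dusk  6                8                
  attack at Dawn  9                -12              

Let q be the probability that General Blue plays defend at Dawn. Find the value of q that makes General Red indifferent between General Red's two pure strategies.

General Red's indifference between attack at Dusk and attack at Dawn determines General Blue's mixing probability q:
  General Red's payoff from attack at Dusk: q·6 + (1−q)·8 = -2q + 8
  General Red's payoff from attack at Dawn: q·9 + (1−q)·(-12) = 21q - 12
  -2q + 8 = 21q - 12  ⇒  -23q = -20  ⇒  q = 20/23.

q = 20/23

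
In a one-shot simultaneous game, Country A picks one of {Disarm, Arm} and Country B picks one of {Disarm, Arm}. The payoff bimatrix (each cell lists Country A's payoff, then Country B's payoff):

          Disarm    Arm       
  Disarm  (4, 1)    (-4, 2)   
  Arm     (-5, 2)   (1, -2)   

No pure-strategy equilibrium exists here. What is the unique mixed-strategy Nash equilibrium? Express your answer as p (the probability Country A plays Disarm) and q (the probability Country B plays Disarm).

p = 4/5, q = 5/14

For Country B to be willing to mix, Country B must be indifferent between Disarm and Arm, which pins down Country A's mix.
  Country B's expected payoff from Disarm: p·1 + (1−p)·2 = -p + 2
  Country B's expected payoff from Arm: p·2 + (1−p)·(-2) = 4p - 2
  -p + 2 = 4p - 2  ⇒  -5p = -4  ⇒  p = 4/5.
For Country A to be willing to mix, Country A must be indifferent between Disarm and Arm, which pins down Country B's mix.
  Country A's payoff from Disarm: q·4 + (1−q)·(-4) = 8q - 4
  Country A's payoff from Arm: q·(-5) + (1−q)·1 = -6q + 1
  8q - 4 = -6q + 1  ⇒  14q = 5  ⇒  q = 5/14.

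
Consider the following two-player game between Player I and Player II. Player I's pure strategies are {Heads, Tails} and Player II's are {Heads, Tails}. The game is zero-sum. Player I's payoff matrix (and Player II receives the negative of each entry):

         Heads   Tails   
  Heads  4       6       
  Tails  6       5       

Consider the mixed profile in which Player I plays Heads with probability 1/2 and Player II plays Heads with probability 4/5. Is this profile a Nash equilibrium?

Given Player I's mix p = 1/2, Player II's payoff from Heads is -5 but from Tails is -11/2. Player II strictly prefers Heads, so Player II would not mix.
So the proposed profile is not a Nash equilibrium.

No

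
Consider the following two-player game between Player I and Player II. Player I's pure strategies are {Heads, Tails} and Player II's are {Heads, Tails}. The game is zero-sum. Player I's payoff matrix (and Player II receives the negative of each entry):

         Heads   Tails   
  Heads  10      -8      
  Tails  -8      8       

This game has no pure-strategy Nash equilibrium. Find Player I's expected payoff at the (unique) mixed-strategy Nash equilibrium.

8/17

In a mixed equilibrium Player I is indifferent between Heads and Tails; this condition fixes q.
  Player I's payoff to Heads: q·10 + (1−q)·(-8) = 18q - 8
  Player I's payoff to Tails: q·(-8) + (1−q)·8 = -16q + 8
  18q - 8 = -16q + 8  ⇒  34q = 16  ⇒  q = 8/17.
At equilibrium Player I is indifferent across rows, so Player I's payoff equals the payoff from Heads: (8/17)·10 + (9/17)·(-8) = 8/17.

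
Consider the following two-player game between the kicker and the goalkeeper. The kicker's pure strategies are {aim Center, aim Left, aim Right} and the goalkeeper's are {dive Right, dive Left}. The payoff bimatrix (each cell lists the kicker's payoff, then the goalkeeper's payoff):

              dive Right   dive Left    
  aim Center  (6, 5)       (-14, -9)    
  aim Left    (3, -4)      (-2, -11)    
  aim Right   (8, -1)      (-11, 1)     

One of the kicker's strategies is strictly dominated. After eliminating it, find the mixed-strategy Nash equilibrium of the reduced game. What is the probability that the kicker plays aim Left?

The kicker's strategy aim Center is strictly dominated by aim Right: 8 > 6 and -11 > -14. Eliminate aim Center.
The goalkeeper's indifference between dive Right and dive Left determines the kicker's mixing probability p:
  the goalkeeper's payoff to dive Right: p·(-4) + (1−p)·(-1) = -3p - 1
  the goalkeeper's payoff to dive Left: p·(-11) + (1−p)·1 = -12p + 1
  -3p - 1 = -12p + 1  ⇒  9p = 2  ⇒  p = 2/9.

p = 2/9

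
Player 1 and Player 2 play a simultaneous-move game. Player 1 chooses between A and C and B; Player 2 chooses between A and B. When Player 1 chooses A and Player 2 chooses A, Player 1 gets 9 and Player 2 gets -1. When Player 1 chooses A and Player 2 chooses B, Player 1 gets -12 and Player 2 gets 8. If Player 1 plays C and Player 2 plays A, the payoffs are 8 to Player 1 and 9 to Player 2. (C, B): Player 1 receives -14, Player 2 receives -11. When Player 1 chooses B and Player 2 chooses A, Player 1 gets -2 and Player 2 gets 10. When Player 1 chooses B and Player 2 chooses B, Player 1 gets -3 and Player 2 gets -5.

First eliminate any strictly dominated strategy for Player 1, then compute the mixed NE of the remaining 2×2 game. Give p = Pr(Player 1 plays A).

Player 1's strategy C is strictly dominated by A: 9 > 8 and -12 > -14. Eliminate C.
In a mixed equilibrium Player 2 is indifferent between A and B; this condition fixes p.
  Player 2's expected payoff from A: p·(-1) + (1−p)·10 = -11p + 10
  Player 2's expected payoff from B: p·8 + (1−p)·(-5) = 13p - 5
  -11p + 10 = 13p - 5  ⇒  -24p = -15  ⇒  p = 5/8.

p = 5/8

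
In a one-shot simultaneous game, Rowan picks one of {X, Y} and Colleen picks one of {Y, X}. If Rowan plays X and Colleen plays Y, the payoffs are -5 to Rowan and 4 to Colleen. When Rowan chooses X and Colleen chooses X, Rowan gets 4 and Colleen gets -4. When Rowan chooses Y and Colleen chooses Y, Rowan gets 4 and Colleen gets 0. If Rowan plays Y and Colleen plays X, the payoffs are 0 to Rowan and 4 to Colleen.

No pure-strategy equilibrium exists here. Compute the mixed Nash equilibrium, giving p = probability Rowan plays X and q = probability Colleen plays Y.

Set Colleen's expected payoff from Y equal to that from X:
  Colleen's payoff to Y: p·4 + (1−p)·0 = 4p
  Colleen's payoff to X: p·(-4) + (1−p)·4 = -8p + 4
  4p = -8p + 4  ⇒  12p = 4  ⇒  p = 1/3.
Set Rowan's expected payoff from X equal to that from Y:
  Rowan's payoff from X: q·(-5) + (1−q)·4 = -9q + 4
  Rowan's payoff from Y: q·4 + (1−q)·0 = 4q
  -9q + 4 = 4q  ⇒  -13q = -4  ⇒  q = 4/13.

p = 1/3, q = 4/13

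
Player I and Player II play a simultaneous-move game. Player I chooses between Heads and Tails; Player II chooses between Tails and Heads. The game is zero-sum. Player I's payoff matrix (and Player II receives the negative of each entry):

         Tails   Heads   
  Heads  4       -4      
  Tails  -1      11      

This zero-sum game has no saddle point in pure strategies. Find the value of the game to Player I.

v = 2

Player I's indifference between Heads and Tails determines Player II's mixing probability q:
  Player I's payoff from Heads: q·4 + (1−q)·(-4) = 8q - 4
  Player I's payoff from Tails: q·(-1) + (1−q)·11 = -12q + 11
  8q - 4 = -12q + 11  ⇒  20q = 15  ⇒  q = 3/4.
The value is Player I's expected payoff against this mix (using Heads): (3/4)·4 + (1/4)·(-4) = 2.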